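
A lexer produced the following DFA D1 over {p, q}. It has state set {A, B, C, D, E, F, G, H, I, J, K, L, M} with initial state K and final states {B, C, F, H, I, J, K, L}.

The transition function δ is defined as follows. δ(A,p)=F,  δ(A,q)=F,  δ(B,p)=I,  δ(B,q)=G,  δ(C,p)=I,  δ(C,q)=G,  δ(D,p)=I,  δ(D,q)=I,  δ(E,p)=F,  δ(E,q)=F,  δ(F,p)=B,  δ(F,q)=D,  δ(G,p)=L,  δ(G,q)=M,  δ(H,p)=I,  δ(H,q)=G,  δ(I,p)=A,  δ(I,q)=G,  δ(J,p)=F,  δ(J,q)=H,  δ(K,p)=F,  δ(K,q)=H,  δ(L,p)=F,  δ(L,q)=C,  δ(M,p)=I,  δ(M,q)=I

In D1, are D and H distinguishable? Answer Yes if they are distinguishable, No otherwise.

Yes

First remove the unreachable states {E,J}; 11 states remain.
Start with accepting vs non-accepting: {B,C,F,H,I,K,L} | {A,D,G,M}.
On input p, block {B,C,F,H,I,K,L} splits into {B,C,F,H,K,L} and {I}.
Refine {B,C,F,H,K,L} on symbol p: members go to different blocks, giving {B,C,H} and {F,K,L}.
Split {A,D,G,M} by δ(·,p) → {A,G} and {D,M}.
Refine {A,G} on symbol q: members go to different blocks, giving {A} and {G}.
Split {F,K,L} by δ(·,p) → {K,L} and {F}.
The partition is now stable with 7 blocks: {B,C,H} | {A} | {I} | {K,L} | {D,M} | {G} | {F}.
D and H end up in different blocks, so they are distinguishable. For instance, the string 'ε' is accepted from only H.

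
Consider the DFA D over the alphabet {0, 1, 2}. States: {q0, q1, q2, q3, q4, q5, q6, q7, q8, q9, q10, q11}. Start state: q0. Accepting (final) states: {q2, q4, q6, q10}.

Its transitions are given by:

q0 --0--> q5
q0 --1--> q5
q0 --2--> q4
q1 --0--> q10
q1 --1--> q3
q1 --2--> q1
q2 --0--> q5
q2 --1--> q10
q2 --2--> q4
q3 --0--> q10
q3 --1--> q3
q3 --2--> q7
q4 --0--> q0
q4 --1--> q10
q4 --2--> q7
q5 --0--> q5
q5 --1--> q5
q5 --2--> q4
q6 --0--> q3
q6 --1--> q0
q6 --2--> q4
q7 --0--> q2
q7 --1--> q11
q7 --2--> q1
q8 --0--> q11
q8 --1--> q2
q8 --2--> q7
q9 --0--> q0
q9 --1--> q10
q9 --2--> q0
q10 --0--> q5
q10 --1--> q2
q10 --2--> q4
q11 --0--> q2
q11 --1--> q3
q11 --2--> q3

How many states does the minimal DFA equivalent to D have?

4

First remove the unreachable states {q6,q8,q9}; 9 states remain.
P0 = {q2,q4,q10} | {q0,q1,q3,q5,q7,q11}.
Split {q2,q4,q10} by δ(·,2) → {q2,q10} and {q4}.
Refine {q0,q1,q3,q5,q7,q11} on symbol 0: members go to different blocks, giving {q1,q3,q7,q11} and {q0,q5}.
No further refinement is possible. Final partition (4 blocks): {q2,q10} | {q1,q3,q7,q11} | {q4} | {q0,q5}.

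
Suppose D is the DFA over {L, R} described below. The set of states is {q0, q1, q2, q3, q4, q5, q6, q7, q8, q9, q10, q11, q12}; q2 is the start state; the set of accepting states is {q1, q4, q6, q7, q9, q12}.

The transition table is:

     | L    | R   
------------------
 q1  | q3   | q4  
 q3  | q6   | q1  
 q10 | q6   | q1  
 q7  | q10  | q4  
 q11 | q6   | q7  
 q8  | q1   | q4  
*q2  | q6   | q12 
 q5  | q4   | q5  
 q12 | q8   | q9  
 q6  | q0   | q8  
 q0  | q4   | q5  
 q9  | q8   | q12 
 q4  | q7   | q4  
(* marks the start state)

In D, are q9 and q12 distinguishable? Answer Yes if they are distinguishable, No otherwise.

First remove the unreachable states {q11}; 12 states remain.
Initial partition by acceptance: {q1,q4,q6,q7,q9,q12} | {q0,q2,q3,q5,q8,q10}.
Refine {q1,q4,q6,q7,q9,q12} on symbol L: members go to different blocks, giving {q1,q6,q7,q9,q12} and {q4}.
On input R, block {q1,q6,q7,q9,q12} splits into {q1,q7} and {q9,q12} and {q6}.
Refine {q0,q2,q3,q5,q8,q10} on symbol L: members go to different blocks, giving {q2,q3,q10} and {q0,q5} and {q8}.
On input R, block {q2,q3,q10} splits into {q3,q10} and {q2}.
The partition is now stable with 8 blocks: {q1,q7} | {q3,q10} | {q4} | {q9,q12} | {q6} | {q0,q5} | {q8} | {q2}.
q9 and q12 lie in the same block of the stable partition, so they are equivalent — no string distinguishes them.

No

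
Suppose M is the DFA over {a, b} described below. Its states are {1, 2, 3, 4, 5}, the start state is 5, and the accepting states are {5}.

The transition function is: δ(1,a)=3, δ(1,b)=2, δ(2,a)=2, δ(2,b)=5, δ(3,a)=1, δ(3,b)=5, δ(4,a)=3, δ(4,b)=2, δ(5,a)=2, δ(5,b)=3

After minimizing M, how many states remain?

4

First remove the unreachable states {4}; 4 states remain.
Initial partition by acceptance: {5} | {1,2,3}.
Split {1,2,3} by δ(·,b) → {2,3} and {1}.
On input a, block {2,3} splits into {2} and {3}.
No further refinement is possible. Final partition (4 blocks): {5} | {2} | {1} | {3}.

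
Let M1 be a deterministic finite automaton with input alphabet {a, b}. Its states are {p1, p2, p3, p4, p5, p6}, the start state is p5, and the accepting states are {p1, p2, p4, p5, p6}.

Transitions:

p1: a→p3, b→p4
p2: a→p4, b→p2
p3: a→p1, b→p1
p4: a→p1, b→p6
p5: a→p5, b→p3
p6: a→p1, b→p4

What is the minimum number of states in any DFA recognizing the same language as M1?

4

Reachable states from the start: {p1,p3,p4,p5,p6}. Unreachable: {p2} — drop them.
Initial partition by acceptance: {p1,p4,p5,p6} | {p3}.
Split {p1,p4,p5,p6} by δ(·,a) → {p4,p5,p6} and {p1}.
Refine {p4,p5,p6} on symbol a: members go to different blocks, giving {p4,p6} and {p5}.
The partition is now stable with 4 blocks: {p4,p6} | {p3} | {p1} | {p5}.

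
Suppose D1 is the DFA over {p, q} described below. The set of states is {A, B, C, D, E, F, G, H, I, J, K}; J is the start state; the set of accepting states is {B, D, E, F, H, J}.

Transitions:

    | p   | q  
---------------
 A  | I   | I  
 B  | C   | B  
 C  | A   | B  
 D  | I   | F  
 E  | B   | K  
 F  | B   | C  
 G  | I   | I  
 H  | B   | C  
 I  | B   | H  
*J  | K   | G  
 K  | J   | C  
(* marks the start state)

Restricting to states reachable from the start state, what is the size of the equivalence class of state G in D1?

States {D,E,F} cannot be reached from the start state, so discard them.
P0 = {B,H,J} | {A,C,G,I,K}.
Split {B,H,J} by δ(·,p) → {B,J} and {H}.
Refine {B,J} on symbol q: members go to different blocks, giving {B} and {J}.
On input p, block {A,C,G,I,K} splits into {A,C,G} and {I} and {K}.
Refine {A,C,G} on symbol p: members go to different blocks, giving {A,G} and {C}.
No further refinement is possible. Final partition (7 blocks): {B} | {A,G} | {H} | {J} | {I} | {K} | {C}.
State G belongs to the block {A,G}, which has 2 states.

2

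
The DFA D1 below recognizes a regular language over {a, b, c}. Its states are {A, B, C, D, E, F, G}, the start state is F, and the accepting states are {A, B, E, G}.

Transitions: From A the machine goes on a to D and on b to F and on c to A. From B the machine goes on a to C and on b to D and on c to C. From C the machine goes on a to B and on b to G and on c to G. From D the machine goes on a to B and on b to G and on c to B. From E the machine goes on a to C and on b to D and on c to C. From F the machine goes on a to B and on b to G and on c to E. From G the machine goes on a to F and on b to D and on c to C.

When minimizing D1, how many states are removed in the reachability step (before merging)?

1

No path from F leads to A; the other 6 states are all reachable.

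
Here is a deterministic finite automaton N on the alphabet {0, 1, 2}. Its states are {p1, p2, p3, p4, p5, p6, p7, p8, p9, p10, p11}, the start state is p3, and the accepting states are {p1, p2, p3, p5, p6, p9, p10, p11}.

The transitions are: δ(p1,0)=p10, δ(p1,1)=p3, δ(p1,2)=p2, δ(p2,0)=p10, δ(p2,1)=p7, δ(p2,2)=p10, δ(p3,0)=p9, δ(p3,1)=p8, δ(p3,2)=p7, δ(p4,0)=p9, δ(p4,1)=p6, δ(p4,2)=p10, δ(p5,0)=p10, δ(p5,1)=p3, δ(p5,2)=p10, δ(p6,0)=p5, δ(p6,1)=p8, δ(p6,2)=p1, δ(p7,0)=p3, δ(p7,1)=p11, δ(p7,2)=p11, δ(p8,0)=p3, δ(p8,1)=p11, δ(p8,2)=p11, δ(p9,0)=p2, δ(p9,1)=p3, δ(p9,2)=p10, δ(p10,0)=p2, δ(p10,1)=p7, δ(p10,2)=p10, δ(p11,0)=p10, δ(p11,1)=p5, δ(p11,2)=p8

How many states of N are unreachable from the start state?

BFS from p3 reaches {p2, p3, p5, p7, p8, p9, p10, p11}; the 3 state(s) p1, p4, p6 are never visited.

3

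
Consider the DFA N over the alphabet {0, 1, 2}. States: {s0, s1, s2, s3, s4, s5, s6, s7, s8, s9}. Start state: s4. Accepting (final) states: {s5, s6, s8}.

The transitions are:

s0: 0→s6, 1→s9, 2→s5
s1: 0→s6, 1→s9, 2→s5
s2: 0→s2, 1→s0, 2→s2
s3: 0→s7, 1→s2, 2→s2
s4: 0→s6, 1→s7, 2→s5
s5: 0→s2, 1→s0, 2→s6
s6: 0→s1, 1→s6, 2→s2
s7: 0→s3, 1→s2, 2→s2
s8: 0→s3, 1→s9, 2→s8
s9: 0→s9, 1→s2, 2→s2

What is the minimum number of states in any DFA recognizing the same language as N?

5

First remove the unreachable states {s8}; 9 states remain.
Initial partition by acceptance: {s5,s6} | {s0,s1,s2,s3,s4,s7,s9}.
On input 1, block {s5,s6} splits into {s5} and {s6}.
Refine {s0,s1,s2,s3,s4,s7,s9} on symbol 0: members go to different blocks, giving {s2,s3,s7,s9} and {s0,s1,s4}.
Split {s2,s3,s7,s9} by δ(·,1) → {s3,s7,s9} and {s2}.
Stable partition: {s5} | {s3,s7,s9} | {s6} | {s0,s1,s4} | {s2} — 5 equivalence classes.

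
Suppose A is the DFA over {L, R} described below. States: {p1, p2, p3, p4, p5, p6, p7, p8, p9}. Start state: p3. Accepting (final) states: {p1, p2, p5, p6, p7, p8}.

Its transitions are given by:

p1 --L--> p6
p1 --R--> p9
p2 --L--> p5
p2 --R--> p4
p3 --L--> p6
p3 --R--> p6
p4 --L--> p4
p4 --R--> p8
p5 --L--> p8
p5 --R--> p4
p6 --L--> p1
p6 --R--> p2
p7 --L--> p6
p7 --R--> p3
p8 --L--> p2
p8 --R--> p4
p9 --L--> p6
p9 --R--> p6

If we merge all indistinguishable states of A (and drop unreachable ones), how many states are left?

States {p7} cannot be reached from the start state, so discard them.
Initial partition by acceptance: {p1,p2,p5,p6,p8} | {p3,p4,p9}.
Refine {p1,p2,p5,p6,p8} on symbol R: members go to different blocks, giving {p1,p2,p5,p8} and {p6}.
Refine {p1,p2,p5,p8} on symbol L: members go to different blocks, giving {p2,p5,p8} and {p1}.
On input L, block {p3,p4,p9} splits into {p3,p9} and {p4}.
The partition is now stable with 5 blocks: {p2,p5,p8} | {p3,p9} | {p6} | {p1} | {p4}.

5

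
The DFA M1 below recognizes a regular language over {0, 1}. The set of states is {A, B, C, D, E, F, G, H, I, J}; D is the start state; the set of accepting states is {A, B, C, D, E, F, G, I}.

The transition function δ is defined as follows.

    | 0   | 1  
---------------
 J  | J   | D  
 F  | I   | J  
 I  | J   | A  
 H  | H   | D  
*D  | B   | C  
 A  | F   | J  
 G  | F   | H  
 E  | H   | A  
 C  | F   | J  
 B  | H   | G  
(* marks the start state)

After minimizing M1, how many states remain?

5

First remove the unreachable states {E}; 9 states remain.
Initial partition by acceptance: {A,B,C,D,F,G,I} | {H,J}.
Refine {A,B,C,D,F,G,I} on symbol 0: members go to different blocks, giving {A,C,D,F,G} and {B,I}.
Refine {A,C,D,F,G} on symbol 0: members go to different blocks, giving {A,C,G} and {D,F}.
Refine {D,F} on symbol 1: members go to different blocks, giving {D} and {F}.
The partition is now stable with 5 blocks: {A,C,G} | {H,J} | {B,I} | {D} | {F}.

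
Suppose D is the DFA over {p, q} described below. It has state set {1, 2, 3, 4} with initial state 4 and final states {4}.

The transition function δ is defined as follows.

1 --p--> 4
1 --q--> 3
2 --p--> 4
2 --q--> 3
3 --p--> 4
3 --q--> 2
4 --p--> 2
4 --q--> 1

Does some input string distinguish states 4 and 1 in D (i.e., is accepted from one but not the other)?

Start with accepting vs non-accepting: {4} | {1,2,3}.
Stable partition: {4} | {1,2,3} — 2 equivalence classes.
4 and 1 end up in different blocks, so they are distinguishable. For instance, the string 'ε' is accepted from only 4.

Yes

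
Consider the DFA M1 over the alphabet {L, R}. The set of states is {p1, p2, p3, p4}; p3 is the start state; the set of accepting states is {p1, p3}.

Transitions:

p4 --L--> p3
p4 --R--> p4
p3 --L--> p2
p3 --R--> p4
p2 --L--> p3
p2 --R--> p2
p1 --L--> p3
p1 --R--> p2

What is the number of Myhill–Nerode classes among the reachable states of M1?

Reachable states from the start: {p2,p3,p4}. Unreachable: {p1} — drop them.
Start with accepting vs non-accepting: {p3} | {p2,p4}.
No further refinement is possible. Final partition (2 blocks): {p3} | {p2,p4}.

2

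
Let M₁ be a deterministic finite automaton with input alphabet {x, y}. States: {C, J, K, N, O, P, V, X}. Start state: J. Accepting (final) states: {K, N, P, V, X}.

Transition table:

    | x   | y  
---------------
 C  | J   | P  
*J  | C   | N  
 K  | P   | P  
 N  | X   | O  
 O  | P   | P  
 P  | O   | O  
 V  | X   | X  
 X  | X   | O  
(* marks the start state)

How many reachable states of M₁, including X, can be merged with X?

2

First remove the unreachable states {K,V}; 6 states remain.
Start with accepting vs non-accepting: {N,P,X} | {C,J,O}.
On input x, block {N,P,X} splits into {N,X} and {P}.
Refine {C,J,O} on symbol x: members go to different blocks, giving {C,J} and {O}.
On input y, block {C,J} splits into {C} and {J}.
The partition is now stable with 5 blocks: {N,X} | {C} | {P} | {O} | {J}.
State X belongs to the block {N,X}, which has 2 states.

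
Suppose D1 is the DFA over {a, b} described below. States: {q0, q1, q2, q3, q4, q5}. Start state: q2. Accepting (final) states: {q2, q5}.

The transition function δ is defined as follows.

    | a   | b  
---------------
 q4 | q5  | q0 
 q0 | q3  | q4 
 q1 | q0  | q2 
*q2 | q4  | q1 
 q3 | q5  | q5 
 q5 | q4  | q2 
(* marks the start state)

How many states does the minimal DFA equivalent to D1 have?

All states are reachable from the start state.
P0 = {q2,q5} | {q0,q1,q3,q4}.
On input b, block {q2,q5} splits into {q2} and {q5}.
Refine {q0,q1,q3,q4} on symbol a: members go to different blocks, giving {q0,q1} and {q3,q4}.
On input a, block {q0,q1} splits into {q0} and {q1}.
On input b, block {q3,q4} splits into {q3} and {q4}.
The partition is now stable with 6 blocks: {q2} | {q0} | {q5} | {q3} | {q1} | {q4}.

6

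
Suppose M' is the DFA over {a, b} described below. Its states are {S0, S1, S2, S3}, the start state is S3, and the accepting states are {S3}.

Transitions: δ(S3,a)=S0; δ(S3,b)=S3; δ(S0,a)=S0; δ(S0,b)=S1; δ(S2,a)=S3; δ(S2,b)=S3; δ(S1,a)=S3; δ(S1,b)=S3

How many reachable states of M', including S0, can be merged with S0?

States {S2} cannot be reached from the start state, so discard them.
P0 = {S3} | {S0,S1}.
Refine {S0,S1} on symbol a: members go to different blocks, giving {S0} and {S1}.
No further refinement is possible. Final partition (3 blocks): {S3} | {S0} | {S1}.
The equivalence class containing S0 is {S0}, of size 1.

1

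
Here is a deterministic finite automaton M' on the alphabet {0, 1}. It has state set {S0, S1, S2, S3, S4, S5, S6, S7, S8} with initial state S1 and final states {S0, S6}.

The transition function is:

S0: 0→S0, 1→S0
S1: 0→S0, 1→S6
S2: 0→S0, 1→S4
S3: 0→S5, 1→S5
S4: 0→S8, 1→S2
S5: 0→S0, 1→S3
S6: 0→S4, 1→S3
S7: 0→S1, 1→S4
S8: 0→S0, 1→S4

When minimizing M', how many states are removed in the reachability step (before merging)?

1

BFS from S1 reaches {S0, S1, S2, S3, S4, S5, S6, S8}; the 1 state(s) S7 are never visited.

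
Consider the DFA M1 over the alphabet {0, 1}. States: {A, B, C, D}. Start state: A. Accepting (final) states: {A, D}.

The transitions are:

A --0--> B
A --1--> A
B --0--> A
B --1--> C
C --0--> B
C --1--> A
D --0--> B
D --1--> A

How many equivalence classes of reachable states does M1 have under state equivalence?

3

Reachable states from the start: {A,B,C}. Unreachable: {D} — drop them.
Start with accepting vs non-accepting: {A} | {B,C}.
Split {B,C} by δ(·,0) → {B} and {C}.
Stable partition: {A} | {B} | {C} — 3 equivalence classes.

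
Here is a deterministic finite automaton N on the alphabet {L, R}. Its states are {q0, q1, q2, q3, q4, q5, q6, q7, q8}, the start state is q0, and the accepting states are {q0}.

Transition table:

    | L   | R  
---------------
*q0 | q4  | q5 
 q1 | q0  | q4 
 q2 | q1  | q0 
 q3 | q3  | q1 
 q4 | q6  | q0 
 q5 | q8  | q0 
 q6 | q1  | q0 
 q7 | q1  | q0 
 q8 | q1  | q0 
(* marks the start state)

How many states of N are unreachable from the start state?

BFS from q0 reaches {q0, q1, q4, q5, q6, q8}; the 3 state(s) q2, q3, q7 are never visited.

3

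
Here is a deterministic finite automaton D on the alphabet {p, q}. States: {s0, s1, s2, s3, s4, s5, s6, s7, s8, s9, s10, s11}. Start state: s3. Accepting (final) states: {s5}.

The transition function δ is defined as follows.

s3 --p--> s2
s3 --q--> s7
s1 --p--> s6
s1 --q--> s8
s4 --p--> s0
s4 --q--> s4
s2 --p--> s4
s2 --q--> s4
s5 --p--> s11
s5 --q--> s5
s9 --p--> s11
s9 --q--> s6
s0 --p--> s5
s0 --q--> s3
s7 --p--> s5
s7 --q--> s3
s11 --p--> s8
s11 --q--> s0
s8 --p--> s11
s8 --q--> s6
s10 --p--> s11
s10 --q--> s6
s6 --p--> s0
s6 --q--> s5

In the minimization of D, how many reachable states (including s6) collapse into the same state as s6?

Reachable states from the start: {s0,s2,s3,s4,s5,s6,s7,s8,s11}. Unreachable: {s1,s9,s10} — drop them.
P0 = {s5} | {s0,s2,s3,s4,s6,s7,s8,s11}.
On input p, block {s0,s2,s3,s4,s6,s7,s8,s11} splits into {s2,s3,s4,s6,s8,s11} and {s0,s7}.
Refine {s2,s3,s4,s6,s8,s11} on symbol p: members go to different blocks, giving {s2,s3,s8,s11} and {s4,s6}.
Refine {s2,s3,s8,s11} on symbol p: members go to different blocks, giving {s3,s8,s11} and {s2}.
On input p, block {s3,s8,s11} splits into {s8,s11} and {s3}.
Refine {s8,s11} on symbol q: members go to different blocks, giving {s8} and {s11}.
Refine {s4,s6} on symbol q: members go to different blocks, giving {s4} and {s6}.
The partition is now stable with 8 blocks: {s5} | {s8} | {s0,s7} | {s4} | {s2} | {s3} | {s11} | {s6}.
State s6 belongs to the block {s6}, which has 1 states.

1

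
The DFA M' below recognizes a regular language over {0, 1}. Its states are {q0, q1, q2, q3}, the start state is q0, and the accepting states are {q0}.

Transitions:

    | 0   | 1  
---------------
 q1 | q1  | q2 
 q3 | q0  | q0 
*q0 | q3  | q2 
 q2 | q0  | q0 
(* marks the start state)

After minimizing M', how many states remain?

2

States {q1} cannot be reached from the start state, so discard them.
Start with accepting vs non-accepting: {q0} | {q2,q3}.
No further refinement is possible. Final partition (2 blocks): {q0} | {q2,q3}.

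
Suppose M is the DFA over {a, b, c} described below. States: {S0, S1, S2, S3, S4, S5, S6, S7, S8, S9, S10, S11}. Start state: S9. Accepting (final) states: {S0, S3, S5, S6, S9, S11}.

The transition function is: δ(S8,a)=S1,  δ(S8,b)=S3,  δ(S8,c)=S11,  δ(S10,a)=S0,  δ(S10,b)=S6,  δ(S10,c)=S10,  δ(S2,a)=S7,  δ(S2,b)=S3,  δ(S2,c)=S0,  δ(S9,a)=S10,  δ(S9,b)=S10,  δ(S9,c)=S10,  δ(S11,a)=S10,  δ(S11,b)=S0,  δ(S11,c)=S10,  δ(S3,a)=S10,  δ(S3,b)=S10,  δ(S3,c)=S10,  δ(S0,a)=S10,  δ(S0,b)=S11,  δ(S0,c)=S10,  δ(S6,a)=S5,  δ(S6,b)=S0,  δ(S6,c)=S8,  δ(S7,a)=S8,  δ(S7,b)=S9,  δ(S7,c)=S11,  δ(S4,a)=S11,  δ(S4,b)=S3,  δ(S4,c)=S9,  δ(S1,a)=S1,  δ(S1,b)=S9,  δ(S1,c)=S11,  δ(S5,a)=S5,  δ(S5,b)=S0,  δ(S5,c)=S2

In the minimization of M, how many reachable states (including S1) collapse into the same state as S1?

4

States {S4} cannot be reached from the start state, so discard them.
P0 = {S0,S3,S5,S6,S9,S11} | {S1,S2,S7,S8,S10}.
Refine {S0,S3,S5,S6,S9,S11} on symbol a: members go to different blocks, giving {S0,S3,S9,S11} and {S5,S6}.
Refine {S0,S3,S9,S11} on symbol b: members go to different blocks, giving {S0,S11} and {S3,S9}.
On input a, block {S1,S2,S7,S8,S10} splits into {S1,S2,S7,S8} and {S10}.
The partition is now stable with 5 blocks: {S0,S11} | {S1,S2,S7,S8} | {S5,S6} | {S3,S9} | {S10}.
The equivalence class containing S1 is {S1,S2,S7,S8}, of size 4.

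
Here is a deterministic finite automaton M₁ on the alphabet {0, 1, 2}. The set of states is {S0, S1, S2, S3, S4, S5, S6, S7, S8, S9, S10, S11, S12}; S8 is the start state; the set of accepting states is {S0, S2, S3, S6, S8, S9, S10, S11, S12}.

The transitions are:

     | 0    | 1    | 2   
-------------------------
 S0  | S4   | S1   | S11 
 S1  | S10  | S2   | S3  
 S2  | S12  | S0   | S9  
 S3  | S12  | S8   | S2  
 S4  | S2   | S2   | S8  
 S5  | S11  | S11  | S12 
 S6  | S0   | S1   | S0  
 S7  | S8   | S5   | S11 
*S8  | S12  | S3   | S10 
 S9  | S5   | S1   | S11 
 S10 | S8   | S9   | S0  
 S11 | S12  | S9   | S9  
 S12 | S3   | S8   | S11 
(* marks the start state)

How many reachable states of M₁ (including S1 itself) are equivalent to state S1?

States {S6,S7} cannot be reached from the start state, so discard them.
Start with accepting vs non-accepting: {S0,S2,S3,S8,S9,S10,S11,S12} | {S1,S4,S5}.
Split {S0,S2,S3,S8,S9,S10,S11,S12} by δ(·,0) → {S2,S3,S8,S10,S11,S12} and {S0,S9}.
Split {S2,S3,S8,S10,S11,S12} by δ(·,1) → {S2,S10,S11} and {S3,S8,S12}.
The partition is now stable with 4 blocks: {S2,S10,S11} | {S1,S4,S5} | {S0,S9} | {S3,S8,S12}.
The equivalence class containing S1 is {S1,S4,S5}, of size 3.

3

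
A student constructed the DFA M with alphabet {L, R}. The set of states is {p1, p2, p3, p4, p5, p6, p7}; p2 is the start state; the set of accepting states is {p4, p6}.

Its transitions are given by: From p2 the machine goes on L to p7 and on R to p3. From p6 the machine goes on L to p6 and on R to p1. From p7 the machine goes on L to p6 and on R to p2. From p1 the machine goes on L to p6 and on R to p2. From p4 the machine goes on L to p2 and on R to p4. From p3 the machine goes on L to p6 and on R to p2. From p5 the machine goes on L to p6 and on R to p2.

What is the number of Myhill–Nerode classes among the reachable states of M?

3

First remove the unreachable states {p4,p5}; 5 states remain.
Initial partition by acceptance: {p6} | {p1,p2,p3,p7}.
On input L, block {p1,p2,p3,p7} splits into {p1,p3,p7} and {p2}.
The partition is now stable with 3 blocks: {p6} | {p1,p3,p7} | {p2}.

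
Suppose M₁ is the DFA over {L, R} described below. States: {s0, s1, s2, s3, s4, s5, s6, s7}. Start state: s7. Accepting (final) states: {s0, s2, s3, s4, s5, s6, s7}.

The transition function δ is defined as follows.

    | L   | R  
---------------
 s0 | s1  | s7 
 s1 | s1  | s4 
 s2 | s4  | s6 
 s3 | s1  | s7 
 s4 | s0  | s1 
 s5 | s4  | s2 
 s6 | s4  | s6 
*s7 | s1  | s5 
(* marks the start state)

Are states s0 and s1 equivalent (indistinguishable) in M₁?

No

Reachable states from the start: {s0,s1,s2,s4,s5,s6,s7}. Unreachable: {s3} — drop them.
P0 = {s0,s2,s4,s5,s6,s7} | {s1}.
On input L, block {s0,s2,s4,s5,s6,s7} splits into {s2,s4,s5,s6} and {s0,s7}.
Split {s2,s4,s5,s6} by δ(·,L) → {s2,s5,s6} and {s4}.
On input R, block {s0,s7} splits into {s0} and {s7}.
The partition is now stable with 5 blocks: {s2,s5,s6} | {s1} | {s0} | {s4} | {s7}.
s0 and s1 end up in different blocks, so they are distinguishable. For instance, the string 'ε' is accepted from only s0.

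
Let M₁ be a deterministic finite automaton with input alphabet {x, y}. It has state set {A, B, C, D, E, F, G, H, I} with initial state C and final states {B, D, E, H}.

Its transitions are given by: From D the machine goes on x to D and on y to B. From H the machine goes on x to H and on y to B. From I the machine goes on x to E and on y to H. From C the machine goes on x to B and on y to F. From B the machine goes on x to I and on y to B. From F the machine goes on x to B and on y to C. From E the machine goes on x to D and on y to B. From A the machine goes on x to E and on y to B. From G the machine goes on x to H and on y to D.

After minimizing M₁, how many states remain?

States {A,G} cannot be reached from the start state, so discard them.
Initial partition by acceptance: {B,D,E,H} | {C,F,I}.
Refine {B,D,E,H} on symbol x: members go to different blocks, giving {D,E,H} and {B}.
On input x, block {C,F,I} splits into {C,F} and {I}.
No further refinement is possible. Final partition (4 blocks): {D,E,H} | {C,F} | {B} | {I}.

4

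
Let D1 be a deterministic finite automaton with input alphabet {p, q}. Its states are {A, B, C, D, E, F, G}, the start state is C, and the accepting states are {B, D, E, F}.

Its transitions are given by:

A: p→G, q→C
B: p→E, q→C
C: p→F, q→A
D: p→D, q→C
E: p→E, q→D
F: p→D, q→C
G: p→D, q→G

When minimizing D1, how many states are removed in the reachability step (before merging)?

No path from C leads to B, E; the other 5 states are all reachable.

2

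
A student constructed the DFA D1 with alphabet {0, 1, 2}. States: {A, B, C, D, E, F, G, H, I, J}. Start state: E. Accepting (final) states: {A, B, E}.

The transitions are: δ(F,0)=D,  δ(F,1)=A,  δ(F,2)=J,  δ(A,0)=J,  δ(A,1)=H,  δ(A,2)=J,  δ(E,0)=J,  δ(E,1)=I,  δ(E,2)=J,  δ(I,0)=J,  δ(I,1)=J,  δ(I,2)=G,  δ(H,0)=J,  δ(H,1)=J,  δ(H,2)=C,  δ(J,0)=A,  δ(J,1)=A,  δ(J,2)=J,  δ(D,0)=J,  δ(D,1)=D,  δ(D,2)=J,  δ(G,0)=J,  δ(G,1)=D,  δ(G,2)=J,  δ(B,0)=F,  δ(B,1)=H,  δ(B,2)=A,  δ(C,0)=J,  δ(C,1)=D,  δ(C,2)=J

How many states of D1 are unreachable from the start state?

BFS from E reaches {A, C, D, E, G, H, I, J}; the 2 state(s) B, F are never visited.

2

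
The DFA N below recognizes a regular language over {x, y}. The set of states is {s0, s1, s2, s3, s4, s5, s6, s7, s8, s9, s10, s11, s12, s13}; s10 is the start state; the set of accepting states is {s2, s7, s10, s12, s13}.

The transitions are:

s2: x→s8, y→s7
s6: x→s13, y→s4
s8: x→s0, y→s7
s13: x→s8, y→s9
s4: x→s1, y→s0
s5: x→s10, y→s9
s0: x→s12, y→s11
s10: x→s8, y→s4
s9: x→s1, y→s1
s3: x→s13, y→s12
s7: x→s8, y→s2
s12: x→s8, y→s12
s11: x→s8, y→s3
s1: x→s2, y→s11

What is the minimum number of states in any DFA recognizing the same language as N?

7

Reachable states from the start: {s0,s1,s2,s3,s4,s7,s8,s9,s10,s11,s12,s13}. Unreachable: {s5,s6} — drop them.
P0 = {s2,s7,s10,s12,s13} | {s0,s1,s3,s4,s8,s9,s11}.
On input y, block {s2,s7,s10,s12,s13} splits into {s2,s7,s12} and {s10,s13}.
Split {s0,s1,s3,s4,s8,s9,s11} by δ(·,x) → {s4,s8,s9,s11} and {s0,s1} and {s3}.
Refine {s4,s8,s9,s11} on symbol x: members go to different blocks, giving {s4,s8,s9} and {s11}.
Refine {s4,s8,s9} on symbol y: members go to different blocks, giving {s4,s9} and {s8}.
No further refinement is possible. Final partition (7 blocks): {s2,s7,s12} | {s4,s9} | {s10,s13} | {s0,s1} | {s3} | {s11} | {s8}.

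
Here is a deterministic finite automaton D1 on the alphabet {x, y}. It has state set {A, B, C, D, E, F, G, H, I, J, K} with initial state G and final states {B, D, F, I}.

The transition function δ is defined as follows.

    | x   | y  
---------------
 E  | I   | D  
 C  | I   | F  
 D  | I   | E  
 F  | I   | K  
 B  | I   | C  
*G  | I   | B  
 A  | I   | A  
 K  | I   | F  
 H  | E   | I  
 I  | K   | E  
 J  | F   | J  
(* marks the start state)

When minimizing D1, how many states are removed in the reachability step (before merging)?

No path from G leads to A, H, J; the other 8 states are all reachable.

3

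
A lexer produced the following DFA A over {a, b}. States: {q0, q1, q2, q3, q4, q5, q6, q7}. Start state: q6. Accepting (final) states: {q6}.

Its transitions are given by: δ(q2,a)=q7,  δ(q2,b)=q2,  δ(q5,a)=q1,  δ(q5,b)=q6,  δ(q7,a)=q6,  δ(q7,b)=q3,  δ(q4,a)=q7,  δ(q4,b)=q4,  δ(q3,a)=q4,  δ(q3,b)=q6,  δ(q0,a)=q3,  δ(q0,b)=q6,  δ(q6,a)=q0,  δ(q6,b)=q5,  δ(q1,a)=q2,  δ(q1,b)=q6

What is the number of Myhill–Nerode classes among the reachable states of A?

Every state is reachable, so we keep all 8.
Start with accepting vs non-accepting: {q6} | {q0,q1,q2,q3,q4,q5,q7}.
Refine {q0,q1,q2,q3,q4,q5,q7} on symbol a: members go to different blocks, giving {q0,q1,q2,q3,q4,q5} and {q7}.
Refine {q0,q1,q2,q3,q4,q5} on symbol a: members go to different blocks, giving {q0,q1,q3,q5} and {q2,q4}.
On input a, block {q0,q1,q3,q5} splits into {q0,q5} and {q1,q3}.
No further refinement is possible. Final partition (5 blocks): {q6} | {q0,q5} | {q7} | {q2,q4} | {q1,q3}.

5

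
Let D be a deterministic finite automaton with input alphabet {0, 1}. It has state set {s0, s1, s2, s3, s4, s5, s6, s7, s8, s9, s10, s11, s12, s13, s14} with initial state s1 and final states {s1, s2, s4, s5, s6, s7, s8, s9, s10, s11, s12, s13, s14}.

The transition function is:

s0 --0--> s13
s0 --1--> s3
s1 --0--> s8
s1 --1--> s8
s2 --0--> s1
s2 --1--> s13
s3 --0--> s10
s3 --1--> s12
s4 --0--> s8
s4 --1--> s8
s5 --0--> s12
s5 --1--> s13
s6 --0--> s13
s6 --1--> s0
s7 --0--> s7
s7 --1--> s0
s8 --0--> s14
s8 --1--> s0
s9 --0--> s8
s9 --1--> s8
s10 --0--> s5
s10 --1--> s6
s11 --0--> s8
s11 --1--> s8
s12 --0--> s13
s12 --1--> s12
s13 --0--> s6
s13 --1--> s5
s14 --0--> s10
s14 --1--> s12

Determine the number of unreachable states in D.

5

No path from s1 leads to s2, s4, s7, s9, s11; the other 10 states are all reachable.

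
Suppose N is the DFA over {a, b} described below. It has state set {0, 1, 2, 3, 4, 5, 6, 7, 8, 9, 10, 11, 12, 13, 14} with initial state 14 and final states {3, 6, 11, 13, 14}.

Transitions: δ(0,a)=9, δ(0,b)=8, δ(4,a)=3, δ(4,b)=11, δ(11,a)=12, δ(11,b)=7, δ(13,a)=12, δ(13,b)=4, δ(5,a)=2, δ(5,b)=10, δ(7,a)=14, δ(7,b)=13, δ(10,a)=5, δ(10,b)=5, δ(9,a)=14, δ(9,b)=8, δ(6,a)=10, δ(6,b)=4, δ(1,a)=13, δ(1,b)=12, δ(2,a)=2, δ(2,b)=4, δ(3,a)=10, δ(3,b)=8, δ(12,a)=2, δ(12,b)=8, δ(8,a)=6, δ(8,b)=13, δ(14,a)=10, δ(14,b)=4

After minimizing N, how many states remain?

6

First remove the unreachable states {0,1,9}; 12 states remain.
P0 = {3,6,11,13,14} | {2,4,5,7,8,10,12}.
On input a, block {2,4,5,7,8,10,12} splits into {2,5,10,12} and {4,7,8}.
Refine {2,5,10,12} on symbol b: members go to different blocks, giving {2,12} and {5,10}.
Split {3,6,11,13,14} by δ(·,a) → {3,6,14} and {11,13}.
Split {5,10} by δ(·,a) → {5} and {10}.
The partition is now stable with 6 blocks: {3,6,14} | {2,12} | {4,7,8} | {5} | {11,13} | {10}.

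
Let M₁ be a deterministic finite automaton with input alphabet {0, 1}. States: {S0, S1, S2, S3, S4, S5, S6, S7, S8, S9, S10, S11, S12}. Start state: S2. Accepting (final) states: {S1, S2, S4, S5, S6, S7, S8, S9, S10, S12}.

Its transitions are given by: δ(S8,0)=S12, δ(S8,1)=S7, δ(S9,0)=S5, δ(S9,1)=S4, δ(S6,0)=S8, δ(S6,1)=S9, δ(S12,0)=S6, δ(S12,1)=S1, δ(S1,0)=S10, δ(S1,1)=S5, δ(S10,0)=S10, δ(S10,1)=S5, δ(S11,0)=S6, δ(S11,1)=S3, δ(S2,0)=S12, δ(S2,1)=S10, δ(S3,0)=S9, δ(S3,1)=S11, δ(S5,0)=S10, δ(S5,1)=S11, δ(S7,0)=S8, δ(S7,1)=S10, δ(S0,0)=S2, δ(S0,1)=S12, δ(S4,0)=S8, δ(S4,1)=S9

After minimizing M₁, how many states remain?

10

Reachable states from the start: {S1,S2,S3,S4,S5,S6,S7,S8,S9,S10,S11,S12}. Unreachable: {S0} — drop them.
P0 = {S1,S2,S4,S5,S6,S7,S8,S9,S10,S12} | {S3,S11}.
On input 1, block {S1,S2,S4,S5,S6,S7,S8,S9,S10,S12} splits into {S1,S2,S4,S6,S7,S8,S9,S10,S12} and {S5}.
Split {S1,S2,S4,S6,S7,S8,S9,S10,S12} by δ(·,0) → {S1,S2,S4,S6,S7,S8,S10,S12} and {S9}.
Split {S1,S2,S4,S6,S7,S8,S10,S12} by δ(·,1) → {S2,S7,S8,S12} and {S1,S10} and {S4,S6}.
On input 0, block {S2,S7,S8,S12} splits into {S2,S7,S8} and {S12}.
Split {S2,S7,S8} by δ(·,0) → {S2,S8} and {S7}.
On input 1, block {S2,S8} splits into {S2} and {S8}.
Refine {S3,S11} on symbol 0: members go to different blocks, giving {S3} and {S11}.
No further refinement is possible. Final partition (10 blocks): {S2} | {S3} | {S5} | {S9} | {S1,S10} | {S4,S6} | {S12} | {S7} | {S8} | {S11}.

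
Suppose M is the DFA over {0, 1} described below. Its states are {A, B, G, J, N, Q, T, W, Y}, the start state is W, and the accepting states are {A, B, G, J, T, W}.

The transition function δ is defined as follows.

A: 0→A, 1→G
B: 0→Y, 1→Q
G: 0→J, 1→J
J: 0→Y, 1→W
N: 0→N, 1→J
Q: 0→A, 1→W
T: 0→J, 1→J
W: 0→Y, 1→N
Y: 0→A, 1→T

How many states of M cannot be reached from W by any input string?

BFS from W reaches {A, G, J, N, T, W, Y}; the 2 state(s) B, Q are never visited.

2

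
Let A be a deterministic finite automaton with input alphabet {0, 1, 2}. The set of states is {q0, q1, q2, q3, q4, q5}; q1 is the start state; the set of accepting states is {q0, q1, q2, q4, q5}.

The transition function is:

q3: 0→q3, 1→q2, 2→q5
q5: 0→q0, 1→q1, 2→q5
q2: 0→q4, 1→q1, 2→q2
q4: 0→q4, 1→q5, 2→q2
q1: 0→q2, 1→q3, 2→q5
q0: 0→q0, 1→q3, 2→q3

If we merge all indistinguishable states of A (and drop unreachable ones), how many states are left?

6

All states are reachable from the start state.
P0 = {q0,q1,q2,q4,q5} | {q3}.
On input 1, block {q0,q1,q2,q4,q5} splits into {q2,q4,q5} and {q0,q1}.
On input 0, block {q2,q4,q5} splits into {q2,q4} and {q5}.
Split {q2,q4} by δ(·,1) → {q2} and {q4}.
On input 0, block {q0,q1} splits into {q0} and {q1}.
The partition is now stable with 6 blocks: {q2} | {q3} | {q0} | {q5} | {q4} | {q1}.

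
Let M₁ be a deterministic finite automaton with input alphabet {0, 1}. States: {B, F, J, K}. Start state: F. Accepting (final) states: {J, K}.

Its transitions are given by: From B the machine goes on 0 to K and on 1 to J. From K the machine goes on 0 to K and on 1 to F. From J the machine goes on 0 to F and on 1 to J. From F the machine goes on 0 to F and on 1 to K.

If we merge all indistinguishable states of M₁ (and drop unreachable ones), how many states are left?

First remove the unreachable states {B,J}; 2 states remain.
P0 = {K} | {F}.
The partition is now stable with 2 blocks: {K} | {F}.

2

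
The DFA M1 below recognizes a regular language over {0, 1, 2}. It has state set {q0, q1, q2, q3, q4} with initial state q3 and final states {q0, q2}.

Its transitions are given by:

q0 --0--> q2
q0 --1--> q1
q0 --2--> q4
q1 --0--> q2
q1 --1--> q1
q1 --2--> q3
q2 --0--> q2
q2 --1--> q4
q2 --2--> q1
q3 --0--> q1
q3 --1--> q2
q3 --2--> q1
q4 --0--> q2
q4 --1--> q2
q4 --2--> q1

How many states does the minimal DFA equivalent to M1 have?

4

First remove the unreachable states {q0}; 4 states remain.
Start with accepting vs non-accepting: {q2} | {q1,q3,q4}.
Refine {q1,q3,q4} on symbol 0: members go to different blocks, giving {q1,q4} and {q3}.
Split {q1,q4} by δ(·,1) → {q1} and {q4}.
Stable partition: {q2} | {q1} | {q3} | {q4} — 4 equivalence classes.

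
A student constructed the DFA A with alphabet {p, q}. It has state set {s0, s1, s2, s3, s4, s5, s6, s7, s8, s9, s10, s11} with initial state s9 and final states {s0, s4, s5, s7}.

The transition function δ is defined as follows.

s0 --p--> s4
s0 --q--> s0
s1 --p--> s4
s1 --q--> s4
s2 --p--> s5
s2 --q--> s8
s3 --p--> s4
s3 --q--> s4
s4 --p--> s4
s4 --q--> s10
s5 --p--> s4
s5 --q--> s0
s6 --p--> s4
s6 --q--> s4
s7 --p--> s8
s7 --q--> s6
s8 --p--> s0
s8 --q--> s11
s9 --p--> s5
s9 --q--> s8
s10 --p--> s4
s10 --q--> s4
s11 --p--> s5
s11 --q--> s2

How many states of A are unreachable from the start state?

BFS from s9 reaches {s0, s2, s4, s5, s8, s9, s10, s11}; the 4 state(s) s1, s3, s6, s7 are never visited.

4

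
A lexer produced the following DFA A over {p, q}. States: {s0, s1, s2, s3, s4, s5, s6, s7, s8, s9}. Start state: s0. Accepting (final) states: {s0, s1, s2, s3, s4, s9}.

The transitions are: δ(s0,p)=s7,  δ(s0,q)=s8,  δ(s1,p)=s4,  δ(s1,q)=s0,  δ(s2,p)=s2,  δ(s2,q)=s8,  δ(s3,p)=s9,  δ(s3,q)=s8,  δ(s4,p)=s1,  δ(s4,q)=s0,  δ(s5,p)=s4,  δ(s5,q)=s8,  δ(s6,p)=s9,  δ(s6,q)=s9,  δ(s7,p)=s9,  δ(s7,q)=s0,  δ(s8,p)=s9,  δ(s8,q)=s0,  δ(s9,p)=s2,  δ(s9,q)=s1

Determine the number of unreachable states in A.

3

Starting at s0 and following transitions, the reachable set is {s0, s1, s2, s4, s7, s8, s9}. That leaves s3, s5, s6 unreachable — 3 in total.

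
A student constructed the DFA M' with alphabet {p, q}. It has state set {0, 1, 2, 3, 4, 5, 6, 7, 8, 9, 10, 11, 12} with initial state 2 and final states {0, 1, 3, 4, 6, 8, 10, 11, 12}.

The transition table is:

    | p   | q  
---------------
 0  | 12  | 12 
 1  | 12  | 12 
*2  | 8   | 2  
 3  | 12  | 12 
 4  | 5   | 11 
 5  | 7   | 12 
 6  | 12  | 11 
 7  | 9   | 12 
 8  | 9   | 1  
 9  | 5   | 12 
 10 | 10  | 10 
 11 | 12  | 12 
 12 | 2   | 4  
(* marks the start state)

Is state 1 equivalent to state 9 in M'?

No

First remove the unreachable states {0,3,6,10}; 9 states remain.
Initial partition by acceptance: {1,4,8,11,12} | {2,5,7,9}.
Refine {1,4,8,11,12} on symbol p: members go to different blocks, giving {4,8,12} and {1,11}.
On input q, block {4,8,12} splits into {4,8} and {12}.
Refine {2,5,7,9} on symbol p: members go to different blocks, giving {5,7,9} and {2}.
Stable partition: {4,8} | {5,7,9} | {1,11} | {12} | {2} — 5 equivalence classes.
1 and 9 end up in different blocks, so they are distinguishable. For instance, the string 'ε' is accepted from only 1.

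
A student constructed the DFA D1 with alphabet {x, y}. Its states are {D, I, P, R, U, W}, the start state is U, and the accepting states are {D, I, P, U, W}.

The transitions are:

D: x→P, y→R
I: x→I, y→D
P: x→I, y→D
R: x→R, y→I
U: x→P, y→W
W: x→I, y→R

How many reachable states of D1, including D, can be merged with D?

All states are reachable from the start state.
Initial partition by acceptance: {D,I,P,U,W} | {R}.
On input y, block {D,I,P,U,W} splits into {I,P,U} and {D,W}.
The partition is now stable with 3 blocks: {I,P,U} | {R} | {D,W}.
The equivalence class containing D is {D,W}, of size 2.

2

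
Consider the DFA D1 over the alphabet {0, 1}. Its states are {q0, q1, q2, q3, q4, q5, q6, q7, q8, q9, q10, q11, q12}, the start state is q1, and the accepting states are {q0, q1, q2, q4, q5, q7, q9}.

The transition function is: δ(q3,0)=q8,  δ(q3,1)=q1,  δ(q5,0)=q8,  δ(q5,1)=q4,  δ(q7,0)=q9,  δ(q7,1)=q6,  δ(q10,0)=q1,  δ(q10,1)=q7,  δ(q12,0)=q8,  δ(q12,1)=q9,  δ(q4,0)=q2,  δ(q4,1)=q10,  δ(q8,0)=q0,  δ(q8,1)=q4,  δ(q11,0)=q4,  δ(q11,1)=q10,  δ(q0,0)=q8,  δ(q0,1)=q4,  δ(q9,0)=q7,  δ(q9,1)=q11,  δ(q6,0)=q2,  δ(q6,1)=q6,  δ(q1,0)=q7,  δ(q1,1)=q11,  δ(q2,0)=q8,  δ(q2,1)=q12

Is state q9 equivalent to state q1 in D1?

States {q3,q5} cannot be reached from the start state, so discard them.
P0 = {q0,q1,q2,q4,q7,q9} | {q6,q8,q10,q11,q12}.
Split {q0,q1,q2,q4,q7,q9} by δ(·,0) → {q1,q4,q7,q9} and {q0,q2}.
Split {q1,q4,q7,q9} by δ(·,0) → {q1,q7,q9} and {q4}.
On input 0, block {q6,q8,q10,q11,q12} splits into {q6,q8} and {q10} and {q11} and {q12}.
On input 1, block {q1,q7,q9} splits into {q1,q9} and {q7}.
On input 1, block {q6,q8} splits into {q6} and {q8}.
Refine {q0,q2} on symbol 1: members go to different blocks, giving {q0} and {q2}.
No further refinement is possible. Final partition (10 blocks): {q1,q9} | {q6} | {q0} | {q4} | {q10} | {q11} | {q12} | {q7} | {q8} | {q2}.
q9 and q1 lie in the same block of the stable partition, so they are equivalent — no string distinguishes them.

Yes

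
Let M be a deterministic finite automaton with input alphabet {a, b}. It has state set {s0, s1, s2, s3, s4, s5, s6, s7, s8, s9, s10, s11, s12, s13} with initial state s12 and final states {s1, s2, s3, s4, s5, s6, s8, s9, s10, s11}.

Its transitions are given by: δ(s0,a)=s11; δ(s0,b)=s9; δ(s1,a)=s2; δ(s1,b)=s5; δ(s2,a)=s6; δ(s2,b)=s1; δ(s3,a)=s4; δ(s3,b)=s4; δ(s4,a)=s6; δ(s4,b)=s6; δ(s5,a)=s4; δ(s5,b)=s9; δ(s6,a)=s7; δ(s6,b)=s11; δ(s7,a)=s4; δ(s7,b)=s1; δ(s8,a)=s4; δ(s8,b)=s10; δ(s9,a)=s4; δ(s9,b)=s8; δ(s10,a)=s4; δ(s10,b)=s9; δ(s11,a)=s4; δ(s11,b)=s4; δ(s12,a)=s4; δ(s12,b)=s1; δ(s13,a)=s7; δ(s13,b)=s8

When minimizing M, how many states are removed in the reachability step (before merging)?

3

No path from s12 leads to s0, s3, s13; the other 11 states are all reachable.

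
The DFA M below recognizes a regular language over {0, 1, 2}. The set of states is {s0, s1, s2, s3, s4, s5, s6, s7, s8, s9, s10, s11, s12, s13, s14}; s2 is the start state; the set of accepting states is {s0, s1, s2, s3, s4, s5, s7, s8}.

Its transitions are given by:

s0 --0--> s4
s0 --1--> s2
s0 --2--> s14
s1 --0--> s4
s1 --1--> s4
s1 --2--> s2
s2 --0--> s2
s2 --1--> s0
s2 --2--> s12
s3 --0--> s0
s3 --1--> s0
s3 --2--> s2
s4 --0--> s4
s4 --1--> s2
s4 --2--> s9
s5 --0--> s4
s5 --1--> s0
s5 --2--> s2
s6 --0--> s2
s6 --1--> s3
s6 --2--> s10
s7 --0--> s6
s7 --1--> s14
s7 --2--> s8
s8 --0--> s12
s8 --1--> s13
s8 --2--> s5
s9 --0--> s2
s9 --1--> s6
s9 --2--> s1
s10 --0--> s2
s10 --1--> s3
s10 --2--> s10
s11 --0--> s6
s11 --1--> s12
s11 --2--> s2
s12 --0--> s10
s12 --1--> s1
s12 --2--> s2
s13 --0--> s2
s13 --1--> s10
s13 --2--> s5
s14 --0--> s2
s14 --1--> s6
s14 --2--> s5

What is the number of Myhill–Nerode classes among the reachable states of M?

Reachable states from the start: {s0,s1,s2,s3,s4,s5,s6,s9,s10,s12,s14}. Unreachable: {s7,s8,s11,s13} — drop them.
Start with accepting vs non-accepting: {s0,s1,s2,s3,s4,s5} | {s6,s9,s10,s12,s14}.
On input 2, block {s0,s1,s2,s3,s4,s5} splits into {s0,s2,s4} and {s1,s3,s5}.
On input 0, block {s6,s9,s10,s12,s14} splits into {s6,s9,s10,s14} and {s12}.
On input 2, block {s0,s2,s4} splits into {s0,s4} and {s2}.
Split {s6,s9,s10,s14} by δ(·,1) → {s6,s10} and {s9,s14}.
No further refinement is possible. Final partition (6 blocks): {s0,s4} | {s6,s10} | {s1,s3,s5} | {s12} | {s2} | {s9,s14}.

6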